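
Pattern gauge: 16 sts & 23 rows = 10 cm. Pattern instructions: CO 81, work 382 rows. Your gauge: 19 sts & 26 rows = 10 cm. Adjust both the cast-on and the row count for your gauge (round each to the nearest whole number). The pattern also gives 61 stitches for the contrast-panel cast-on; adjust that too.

Cast on 96 stitches; work 432 rows; contrast-panel cast-on 72 stitches.

Stitches: 81 × 19/16 = 96.19 → 96.
Rows: 382 × 26/23 = 431.83 → 432.
contrast-panel cast-on: 61 × 19/16 = 72.44 → 72.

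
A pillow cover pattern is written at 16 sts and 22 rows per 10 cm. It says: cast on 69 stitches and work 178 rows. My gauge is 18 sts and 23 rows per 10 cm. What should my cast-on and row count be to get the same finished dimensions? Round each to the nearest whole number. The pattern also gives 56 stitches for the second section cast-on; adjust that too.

Cast on 78 stitches; work 186 rows; second section cast-on 63 stitches.

Stitches: 69 × 18/16 = 77.62 → 78.
Rows: 178 × 23/22 = 186.09 → 186.
second section cast-on: 56 × 18/16 = 63.00 → 63.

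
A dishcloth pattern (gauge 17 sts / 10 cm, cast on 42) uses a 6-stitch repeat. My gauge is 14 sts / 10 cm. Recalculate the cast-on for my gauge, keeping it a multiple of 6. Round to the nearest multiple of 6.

Cast on 36 stitches.

42 × 14 / 17 = 34.59.
Nearest multiple of 6: 36.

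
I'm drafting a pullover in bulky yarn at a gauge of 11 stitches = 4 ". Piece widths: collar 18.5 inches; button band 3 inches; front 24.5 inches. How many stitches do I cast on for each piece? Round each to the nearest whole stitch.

collar 51; button band 8; front 67.

Rate = 11/4 = 2.75 sts per in.
collar: 18.5 × 2.75 = 50.88 → 51.
button band: 3 × 2.75 = 8.25 → 8.
front: 24.5 × 2.75 = 67.38 → 67.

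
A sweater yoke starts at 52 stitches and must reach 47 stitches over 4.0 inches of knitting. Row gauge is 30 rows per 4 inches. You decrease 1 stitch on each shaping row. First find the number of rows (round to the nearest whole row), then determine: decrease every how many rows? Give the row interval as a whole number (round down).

Decrease every 6th row.

Rows = 4.0 × 7.5 = 30.0 → 30 rows.
Stitches to remove: 5 → 5 shaping rows (at 1 st each).
30 / 5 = 6.00 → every 6 rows.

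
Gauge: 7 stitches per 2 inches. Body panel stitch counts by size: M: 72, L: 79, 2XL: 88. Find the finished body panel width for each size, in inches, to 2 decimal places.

7/2 = 3.5 sts per in.
M: 72 / 3.5 = 20.571 → 20.57 in.
L: 79 / 3.5 = 22.571 → 22.57 in.
2XL: 88 / 3.5 = 25.143 → 25.14 in.

M 20.57 inches; L 22.57 inches; 2XL 25.14 inches.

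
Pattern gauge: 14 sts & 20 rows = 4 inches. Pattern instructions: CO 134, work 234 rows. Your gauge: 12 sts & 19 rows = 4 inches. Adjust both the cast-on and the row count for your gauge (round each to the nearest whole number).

Cast on 115 stitches; work 222 rows.

Stitches: 134 × 12/14 = 114.86 → 115.
Rows: 234 × 19/20 = 222.30 → 222.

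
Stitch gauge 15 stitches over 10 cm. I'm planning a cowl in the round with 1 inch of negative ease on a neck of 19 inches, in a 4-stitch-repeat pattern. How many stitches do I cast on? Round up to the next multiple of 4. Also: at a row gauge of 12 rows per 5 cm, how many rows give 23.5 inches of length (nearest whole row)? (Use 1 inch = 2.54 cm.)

Finished = 19 − 1 = 18 inches.
18 inches × 2.54 = 45.72 cm.
15/10 = 1.5 sts per cm; 45.72 × 1.5 = 68.58 sts.
Next multiple of 4 → 72.
23.5 inches = 59.69 cm; × 2.4 = 143.26 → 143 rows.

Cast on 72 stitches; work 143 rows.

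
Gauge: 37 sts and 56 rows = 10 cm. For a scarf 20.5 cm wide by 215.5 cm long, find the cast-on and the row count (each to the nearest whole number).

Stitch gauge = 37/10 = 3.7 sts/cm; 20.5 × 3.7 = 75.85 → 76 sts.
Row gauge = 56/10 = 5.6 rows/cm; 215.5 × 5.6 = 1206.80 → 1207 rows.

Cast on 76 stitches and work 1207 rows.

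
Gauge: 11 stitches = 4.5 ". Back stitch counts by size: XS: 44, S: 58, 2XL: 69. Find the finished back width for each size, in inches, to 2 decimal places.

11/4.5 = 2.444 sts per in.
XS: 44 / 2.444 = 18.000 → 18.00 in.
S: 58 / 2.444 = 23.727 → 23.73 in.
2XL: 69 / 2.444 = 28.227 → 28.23 in.

XS 18.00 inches; S 23.73 inches; 2XL 28.23 inches.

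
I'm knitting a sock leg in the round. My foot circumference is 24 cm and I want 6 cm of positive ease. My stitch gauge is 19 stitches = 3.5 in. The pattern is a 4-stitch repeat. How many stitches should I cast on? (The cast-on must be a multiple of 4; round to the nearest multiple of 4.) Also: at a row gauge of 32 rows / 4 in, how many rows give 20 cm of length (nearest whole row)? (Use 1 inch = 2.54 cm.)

Cast on 64 stitches; work 63 rows.

Finished = 24 + 6 = 30 cm.
30 cm × 1/2.54 = 11.81 inches.
19/3.5 = 5.429 sts per in; 11.81 × 5.429 = 64.12 sts.
Nearest multiple of 4 → 64.
20 cm = 7.87 inches; × 8 = 62.99 → 63 rows.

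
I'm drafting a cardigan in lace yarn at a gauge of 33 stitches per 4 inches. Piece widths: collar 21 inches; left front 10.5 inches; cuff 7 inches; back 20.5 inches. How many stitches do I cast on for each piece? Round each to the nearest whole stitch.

Rate = 33/4 = 8.25 sts per in.
collar: 21 × 8.25 = 173.25 → 173.
left front: 10.5 × 8.25 = 86.62 → 87.
cuff: 7 × 8.25 = 57.75 → 58.
back: 20.5 × 8.25 = 169.12 → 169.

collar 173; left front 87; cuff 58; back 169.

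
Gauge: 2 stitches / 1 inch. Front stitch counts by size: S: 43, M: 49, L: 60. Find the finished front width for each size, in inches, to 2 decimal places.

S 21.50 inches; M 24.50 inches; L 30.00 inches.

2/1 = 2 sts per in.
S: 43 / 2 = 21.500 → 21.50 in.
M: 49 / 2 = 24.500 → 24.50 in.
L: 60 / 2 = 30.000 → 30.00 in.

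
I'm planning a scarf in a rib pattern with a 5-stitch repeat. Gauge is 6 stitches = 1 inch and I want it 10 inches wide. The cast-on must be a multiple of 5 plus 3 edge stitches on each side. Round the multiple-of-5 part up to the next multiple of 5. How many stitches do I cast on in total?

Cast on 61 stitches.

6 / 1 = 6 sts per inch.
10 × 6 = 60.00 sts.
Less 6 edge sts → 54.00 for the repeat.
Next multiple of 5: 55.
Add back 6 edge sts → 61.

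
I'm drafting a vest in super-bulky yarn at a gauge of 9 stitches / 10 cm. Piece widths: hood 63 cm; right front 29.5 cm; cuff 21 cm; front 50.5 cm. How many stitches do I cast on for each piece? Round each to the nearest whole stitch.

hood 57; right front 27; cuff 19; front 45.

Rate = 9/10 = 0.9 sts per cm.
hood: 63 × 0.9 = 56.70 → 57.
right front: 29.5 × 0.9 = 26.55 → 27.
cuff: 21 × 0.9 = 18.90 → 19.
front: 50.5 × 0.9 = 45.45 → 45.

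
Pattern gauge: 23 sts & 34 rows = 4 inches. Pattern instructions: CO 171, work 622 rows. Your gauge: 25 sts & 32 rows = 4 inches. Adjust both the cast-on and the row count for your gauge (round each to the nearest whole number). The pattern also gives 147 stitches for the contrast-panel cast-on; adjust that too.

Cast on 186 stitches; work 585 rows; contrast-panel cast-on 160 stitches.

Stitches: 171 × 25/23 = 185.87 → 186.
Rows: 622 × 32/34 = 585.41 → 585.
contrast-panel cast-on: 147 × 25/23 = 159.78 → 160.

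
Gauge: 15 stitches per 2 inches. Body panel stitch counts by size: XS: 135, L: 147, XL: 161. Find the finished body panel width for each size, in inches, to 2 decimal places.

15/2 = 7.5 sts per in.
XS: 135 / 7.5 = 18.000 → 18.00 in.
L: 147 / 7.5 = 19.600 → 19.60 in.
XL: 161 / 7.5 = 21.467 → 21.47 in.

XS 18.00 inches; L 19.60 inches; XL 21.47 inches.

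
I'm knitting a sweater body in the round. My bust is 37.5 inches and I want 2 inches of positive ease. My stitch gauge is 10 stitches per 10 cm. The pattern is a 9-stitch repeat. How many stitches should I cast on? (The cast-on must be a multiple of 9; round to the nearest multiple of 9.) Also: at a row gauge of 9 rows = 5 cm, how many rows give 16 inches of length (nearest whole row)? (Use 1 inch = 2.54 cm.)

Finished = 37.5 + 2 = 39.5 inches.
39.5 inches × 2.54 = 100.33 cm.
10/10 = 1 sts per cm; 100.33 × 1 = 100.33 sts.
Nearest multiple of 9 → 99.
16 inches = 40.64 cm; × 1.8 = 73.15 → 73 rows.

Cast on 99 stitches; work 73 rows.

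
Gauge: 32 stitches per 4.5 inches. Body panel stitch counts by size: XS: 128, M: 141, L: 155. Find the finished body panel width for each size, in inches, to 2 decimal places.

XS 18.00 inches; M 19.83 inches; L 21.80 inches.

32/4.5 = 7.111 sts per in.
XS: 128 / 7.111 = 18.000 → 18.00 in.
M: 141 / 7.111 = 19.828 → 19.83 in.
L: 155 / 7.111 = 21.797 → 21.80 in.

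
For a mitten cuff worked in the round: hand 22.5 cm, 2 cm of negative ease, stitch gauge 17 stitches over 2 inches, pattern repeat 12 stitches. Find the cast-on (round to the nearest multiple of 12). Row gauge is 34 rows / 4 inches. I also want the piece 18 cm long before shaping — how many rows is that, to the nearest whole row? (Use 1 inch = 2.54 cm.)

Finished = 22.5 − 2 = 20.5 cm.
20.5 cm × 1/2.54 = 8.07 inches.
17/2 = 8.5 sts per in; 8.07 × 8.5 = 68.60 sts.
Nearest multiple of 12 → 72.
18 cm = 7.09 inches; × 8.5 = 60.24 → 60 rows.

Cast on 72 stitches; work 60 rows.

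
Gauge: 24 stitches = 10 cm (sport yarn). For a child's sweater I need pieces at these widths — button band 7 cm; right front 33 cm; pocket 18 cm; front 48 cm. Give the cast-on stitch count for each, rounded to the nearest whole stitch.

Rate = 24/10 = 2.4 sts per cm.
button band: 7 × 2.4 = 16.80 → 17.
right front: 33 × 2.4 = 79.20 → 79.
pocket: 18 × 2.4 = 43.20 → 43.
front: 48 × 2.4 = 115.20 → 115.

button band 17; right front 79; pocket 43; front 115.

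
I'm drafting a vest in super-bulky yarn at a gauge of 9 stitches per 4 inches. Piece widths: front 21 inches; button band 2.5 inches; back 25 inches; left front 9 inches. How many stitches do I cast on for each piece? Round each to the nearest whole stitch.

front 47; button band 6; back 56; left front 20.

Rate = 9/4 = 2.25 sts per in.
front: 21 × 2.25 = 47.25 → 47.
button band: 2.5 × 2.25 = 5.62 → 6.
back: 25 × 2.25 = 56.25 → 56.
left front: 9 × 2.25 = 20.25 → 20.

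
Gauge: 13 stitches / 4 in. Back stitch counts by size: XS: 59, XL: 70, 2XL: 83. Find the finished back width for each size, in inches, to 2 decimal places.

XS 18.15 inches; XL 21.54 inches; 2XL 25.54 inches.

13/4 = 3.25 sts per in.
XS: 59 / 3.25 = 18.154 → 18.15 in.
XL: 70 / 3.25 = 21.538 → 21.54 in.
2XL: 83 / 3.25 = 25.538 → 25.54 in.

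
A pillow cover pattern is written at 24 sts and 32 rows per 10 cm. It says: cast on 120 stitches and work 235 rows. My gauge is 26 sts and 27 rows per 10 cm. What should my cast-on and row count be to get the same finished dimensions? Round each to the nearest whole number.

Stitches: 120 × 26/24 = 130.00 → 130.
Rows: 235 × 27/32 = 198.28 → 198.

Cast on 130 stitches; work 198 rows.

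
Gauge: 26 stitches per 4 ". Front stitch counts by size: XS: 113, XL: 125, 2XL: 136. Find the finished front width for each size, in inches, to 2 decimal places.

XS 17.38 inches; XL 19.23 inches; 2XL 20.92 inches.

26/4 = 6.5 sts per in.
XS: 113 / 6.5 = 17.385 → 17.38 in.
XL: 125 / 6.5 = 19.231 → 19.23 in.
2XL: 136 / 6.5 = 20.923 → 20.92 in.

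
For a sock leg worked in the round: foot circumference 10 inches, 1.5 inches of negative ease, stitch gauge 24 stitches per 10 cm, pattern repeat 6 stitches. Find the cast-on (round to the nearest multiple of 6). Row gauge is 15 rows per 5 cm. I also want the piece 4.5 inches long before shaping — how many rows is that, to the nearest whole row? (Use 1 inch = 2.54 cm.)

Cast on 54 stitches; work 34 rows.

Finished = 10 − 1.5 = 8.5 inches.
8.5 inches × 2.54 = 21.59 cm.
24/10 = 2.4 sts per cm; 21.59 × 2.4 = 51.82 sts.
Nearest multiple of 6 → 54.
4.5 inches = 11.43 cm; × 3 = 34.29 → 34 rows.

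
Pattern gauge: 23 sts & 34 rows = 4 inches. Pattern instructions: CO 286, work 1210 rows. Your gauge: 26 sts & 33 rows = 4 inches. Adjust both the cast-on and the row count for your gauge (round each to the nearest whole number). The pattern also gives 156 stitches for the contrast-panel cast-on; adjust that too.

Cast on 323 stitches; work 1174 rows; contrast-panel cast-on 176 stitches.

Stitches: 286 × 26/23 = 323.30 → 323.
Rows: 1210 × 33/34 = 1174.41 → 1174.
contrast-panel cast-on: 156 × 26/23 = 176.35 → 176.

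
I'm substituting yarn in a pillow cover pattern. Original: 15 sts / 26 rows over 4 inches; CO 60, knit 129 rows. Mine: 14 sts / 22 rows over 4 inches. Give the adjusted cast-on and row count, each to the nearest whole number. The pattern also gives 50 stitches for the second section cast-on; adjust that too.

Cast on 56 stitches; work 109 rows; second section cast-on 47 stitches.

Stitches: 60 × 14/15 = 56.00 → 56.
Rows: 129 × 22/26 = 109.15 → 109.
second section cast-on: 50 × 14/15 = 46.67 → 47.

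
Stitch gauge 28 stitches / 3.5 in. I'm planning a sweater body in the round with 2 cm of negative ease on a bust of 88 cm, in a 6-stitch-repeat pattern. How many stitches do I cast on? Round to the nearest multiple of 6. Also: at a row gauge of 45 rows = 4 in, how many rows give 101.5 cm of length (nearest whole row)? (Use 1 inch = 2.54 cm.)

Cast on 270 stitches; work 450 rows.

Finished = 88 − 2 = 86 cm.
86 cm × 1/2.54 = 33.86 inches.
28/3.5 = 8 sts per in; 33.86 × 8 = 270.87 sts.
Nearest multiple of 6 → 270.
101.5 cm = 39.96 inches; × 11.25 = 449.56 → 450 rows.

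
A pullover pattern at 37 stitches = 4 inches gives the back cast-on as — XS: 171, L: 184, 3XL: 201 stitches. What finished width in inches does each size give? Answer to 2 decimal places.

XS 18.49 inches; L 19.89 inches; 3XL 21.73 inches.

37/4 = 9.25 sts per in.
XS: 171 / 9.25 = 18.486 → 18.49 in.
L: 184 / 9.25 = 19.892 → 19.89 in.
3XL: 201 / 9.25 = 21.730 → 21.73 in.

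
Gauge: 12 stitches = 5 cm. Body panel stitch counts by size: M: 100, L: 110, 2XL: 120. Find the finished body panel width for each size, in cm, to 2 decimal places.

12/5 = 2.4 sts per cm.
M: 100 / 2.4 = 41.667 → 41.67 cm.
L: 110 / 2.4 = 45.833 → 45.83 cm.
2XL: 120 / 2.4 = 50.000 → 50.00 cm.

M 41.67 cm; L 45.83 cm; 2XL 50.00 cm.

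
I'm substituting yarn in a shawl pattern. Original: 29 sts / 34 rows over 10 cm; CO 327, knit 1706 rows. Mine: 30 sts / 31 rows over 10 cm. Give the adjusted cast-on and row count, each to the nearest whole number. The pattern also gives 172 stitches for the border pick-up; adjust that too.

Cast on 338 stitches; work 1555 rows; border pick-up 178 stitches.

Stitches: 327 × 30/29 = 338.28 → 338.
Rows: 1706 × 31/34 = 1555.47 → 1555.
border pick-up: 172 × 30/29 = 177.93 → 178.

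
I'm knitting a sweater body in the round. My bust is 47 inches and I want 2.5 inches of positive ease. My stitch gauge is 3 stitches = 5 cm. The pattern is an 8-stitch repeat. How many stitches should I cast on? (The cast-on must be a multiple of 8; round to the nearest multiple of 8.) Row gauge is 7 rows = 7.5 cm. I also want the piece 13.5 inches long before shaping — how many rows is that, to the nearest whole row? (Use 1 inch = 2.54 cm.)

Cast on 72 stitches; work 32 rows.

Finished = 47 + 2.5 = 49.5 inches.
49.5 inches × 2.54 = 125.73 cm.
3/5 = 0.6 sts per cm; 125.73 × 0.6 = 75.44 sts.
Nearest multiple of 8 → 72.
13.5 inches = 34.29 cm; × 0.933 = 32.00 → 32 rows.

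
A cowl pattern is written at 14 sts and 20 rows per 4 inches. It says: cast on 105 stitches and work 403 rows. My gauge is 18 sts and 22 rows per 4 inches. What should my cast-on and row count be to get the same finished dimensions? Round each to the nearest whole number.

Stitches: 105 × 18/14 = 135.00 → 135.
Rows: 403 × 22/20 = 443.30 → 443.

Cast on 135 stitches; work 443 rows.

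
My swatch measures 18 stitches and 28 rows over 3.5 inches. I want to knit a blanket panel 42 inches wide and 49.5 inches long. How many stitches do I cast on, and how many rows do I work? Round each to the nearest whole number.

Cast on 216 stitches and work 396 rows.

Stitch gauge = 18/3.5 = 5.143 sts/in; 42 × 5.143 = 216.00 → 216 sts.
Row gauge = 28/3.5 = 8 rows/in; 49.5 × 8 = 396.00 → 396 rows.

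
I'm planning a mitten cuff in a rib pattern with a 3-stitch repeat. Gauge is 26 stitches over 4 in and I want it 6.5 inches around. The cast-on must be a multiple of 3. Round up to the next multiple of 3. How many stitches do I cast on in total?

CO 45 sts.

26 / 4 = 6.5 sts per inch.
6.5 × 6.5 = 42.25 sts.
Next multiple of 3: 45.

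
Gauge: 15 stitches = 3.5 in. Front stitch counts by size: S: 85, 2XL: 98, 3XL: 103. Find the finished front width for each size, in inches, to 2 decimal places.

15/3.5 = 4.286 sts per in.
S: 85 / 4.286 = 19.833 → 19.83 in.
2XL: 98 / 4.286 = 22.867 → 22.87 in.
3XL: 103 / 4.286 = 24.033 → 24.03 in.

S 19.83 inches; 2XL 22.87 inches; 3XL 24.03 inches.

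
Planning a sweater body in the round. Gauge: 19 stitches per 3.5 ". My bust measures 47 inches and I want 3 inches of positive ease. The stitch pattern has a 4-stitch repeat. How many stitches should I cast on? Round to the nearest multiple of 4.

CO 272 sts.

Finished = 47 + 3 = 50 inches.
19 / 3.5 = 5.429 sts/in.
50 × 5.429 = 271.43 sts.
Nearest multiple of 4: 272.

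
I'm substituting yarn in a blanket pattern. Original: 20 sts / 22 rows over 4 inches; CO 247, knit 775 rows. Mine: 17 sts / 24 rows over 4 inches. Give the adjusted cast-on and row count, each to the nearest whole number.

Cast on 210 stitches; work 845 rows.

Stitches: 247 × 17/20 = 209.95 → 210.
Rows: 775 × 24/22 = 845.45 → 845.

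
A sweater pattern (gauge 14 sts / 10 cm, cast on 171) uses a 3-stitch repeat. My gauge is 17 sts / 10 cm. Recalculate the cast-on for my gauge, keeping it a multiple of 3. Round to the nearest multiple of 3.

Cast on 207 stitches.

171 × 17 / 14 = 207.64.
Nearest multiple of 3: 207.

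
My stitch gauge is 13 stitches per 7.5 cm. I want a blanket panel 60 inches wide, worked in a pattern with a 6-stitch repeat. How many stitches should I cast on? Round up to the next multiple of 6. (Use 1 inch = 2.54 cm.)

60 in = 60 × 2.54 = 152.40 cm.
13 / 7.5 = 1.733 sts/cm.
152.40 × 1.733 = 264.16 sts.
→ 270.

Cast on 270 stitches.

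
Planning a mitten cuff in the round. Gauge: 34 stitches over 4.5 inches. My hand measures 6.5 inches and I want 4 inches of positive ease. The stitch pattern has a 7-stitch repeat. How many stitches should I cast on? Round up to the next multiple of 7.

84 stitches.

Finished = 6.5 + 4 = 10.5 inches.
34 / 4.5 = 7.556 sts/in.
10.5 × 7.556 = 79.33 sts.
Next multiple of 7: 84.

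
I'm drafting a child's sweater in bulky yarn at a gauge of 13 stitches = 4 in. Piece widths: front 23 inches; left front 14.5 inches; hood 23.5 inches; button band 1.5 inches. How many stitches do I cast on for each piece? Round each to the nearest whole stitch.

Rate = 13/4 = 3.25 sts per in.
front: 23 × 3.25 = 74.75 → 75.
left front: 14.5 × 3.25 = 47.12 → 47.
hood: 23.5 × 3.25 = 76.38 → 76.
button band: 1.5 × 3.25 = 4.88 → 5.

front 75; left front 47; hood 76; button band 5.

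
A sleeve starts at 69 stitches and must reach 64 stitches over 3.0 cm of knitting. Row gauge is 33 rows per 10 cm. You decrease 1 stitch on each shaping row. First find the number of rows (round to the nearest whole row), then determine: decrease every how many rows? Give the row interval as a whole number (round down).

Decrease every 2nd row.

Rows = 3.0 × 3.3 = 9.9 → 10 rows.
Stitches to remove: 5 → 5 shaping rows (at 1 st each).
10 / 5 = 2.00 → every 2 rows.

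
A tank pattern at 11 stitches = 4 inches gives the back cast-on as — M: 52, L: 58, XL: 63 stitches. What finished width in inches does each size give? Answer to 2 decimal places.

11/4 = 2.75 sts per in.
M: 52 / 2.75 = 18.909 → 18.91 in.
L: 58 / 2.75 = 21.091 → 21.09 in.
XL: 63 / 2.75 = 22.909 → 22.91 in.

M 18.91 inches; L 21.09 inches; XL 22.91 inches.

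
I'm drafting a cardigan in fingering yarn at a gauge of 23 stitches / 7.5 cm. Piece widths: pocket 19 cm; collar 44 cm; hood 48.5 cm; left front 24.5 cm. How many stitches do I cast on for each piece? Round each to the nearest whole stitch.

pocket 58; collar 135; hood 149; left front 75.

Rate = 23/7.5 = 3.067 sts per cm.
pocket: 19 × 3.067 = 58.27 → 58.
collar: 44 × 3.067 = 134.93 → 135.
hood: 48.5 × 3.067 = 148.73 → 149.
left front: 24.5 × 3.067 = 75.13 → 75.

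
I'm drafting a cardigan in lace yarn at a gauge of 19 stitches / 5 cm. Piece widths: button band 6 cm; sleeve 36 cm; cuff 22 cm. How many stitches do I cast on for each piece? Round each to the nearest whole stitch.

button band 23; sleeve 137; cuff 84.

Rate = 19/5 = 3.8 sts per cm.
button band: 6 × 3.8 = 22.80 → 23.
sleeve: 36 × 3.8 = 136.80 → 137.
cuff: 22 × 3.8 = 83.60 → 84.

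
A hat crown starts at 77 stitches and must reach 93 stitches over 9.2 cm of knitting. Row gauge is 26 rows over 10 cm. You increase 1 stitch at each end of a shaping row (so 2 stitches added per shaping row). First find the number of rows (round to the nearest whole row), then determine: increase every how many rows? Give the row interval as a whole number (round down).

Rows = 9.2 × 2.6 = 23.9 → 24 rows.
Stitches to add: 16 → 8 shaping rows (at 2 st each).
24 / 8 = 3.00 → every 3 rows.

Increase every 3rd row.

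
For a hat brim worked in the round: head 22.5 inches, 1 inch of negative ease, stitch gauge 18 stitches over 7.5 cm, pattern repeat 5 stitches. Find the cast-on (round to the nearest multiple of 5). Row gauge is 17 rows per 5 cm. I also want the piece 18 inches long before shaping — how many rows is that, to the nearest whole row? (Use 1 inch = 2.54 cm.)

Cast on 130 stitches; work 155 rows.

Finished = 22.5 − 1 = 21.5 inches.
21.5 inches × 2.54 = 54.61 cm.
18/7.5 = 2.4 sts per cm; 54.61 × 2.4 = 131.06 sts.
Nearest multiple of 5 → 130.
18 inches = 45.72 cm; × 3.4 = 155.45 → 155 rows.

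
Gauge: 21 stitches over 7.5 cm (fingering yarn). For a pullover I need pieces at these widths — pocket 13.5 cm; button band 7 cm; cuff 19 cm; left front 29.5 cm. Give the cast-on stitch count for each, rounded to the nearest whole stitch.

Rate = 21/7.5 = 2.8 sts per cm.
pocket: 13.5 × 2.8 = 37.80 → 38.
button band: 7 × 2.8 = 19.60 → 20.
cuff: 19 × 2.8 = 53.20 → 53.
left front: 29.5 × 2.8 = 82.60 → 83.

pocket 38; button band 20; cuff 53; left front 83.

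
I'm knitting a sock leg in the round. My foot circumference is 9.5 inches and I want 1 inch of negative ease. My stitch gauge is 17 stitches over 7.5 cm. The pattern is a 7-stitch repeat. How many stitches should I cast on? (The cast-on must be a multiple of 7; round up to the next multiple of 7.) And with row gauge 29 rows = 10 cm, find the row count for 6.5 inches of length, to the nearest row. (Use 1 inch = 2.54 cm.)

Cast on 49 stitches; work 48 rows.

Finished = 9.5 − 1 = 8.5 inches.
8.5 inches × 2.54 = 21.59 cm.
17/7.5 = 2.267 sts per cm; 21.59 × 2.267 = 48.94 sts.
Next multiple of 7 → 49.
6.5 inches = 16.51 cm; × 2.9 = 47.88 → 48 rows.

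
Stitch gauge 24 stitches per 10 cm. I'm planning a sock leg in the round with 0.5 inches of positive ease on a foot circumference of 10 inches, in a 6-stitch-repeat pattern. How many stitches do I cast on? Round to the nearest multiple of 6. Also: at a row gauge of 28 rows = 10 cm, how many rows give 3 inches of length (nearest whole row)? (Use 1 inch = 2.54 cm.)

Finished = 10 + 0.5 = 10.5 inches.
10.5 inches × 2.54 = 26.67 cm.
24/10 = 2.4 sts per cm; 26.67 × 2.4 = 64.01 sts.
Nearest multiple of 6 → 66.
3 inches = 7.62 cm; × 2.8 = 21.34 → 21 rows.

Cast on 66 stitches; work 21 rows.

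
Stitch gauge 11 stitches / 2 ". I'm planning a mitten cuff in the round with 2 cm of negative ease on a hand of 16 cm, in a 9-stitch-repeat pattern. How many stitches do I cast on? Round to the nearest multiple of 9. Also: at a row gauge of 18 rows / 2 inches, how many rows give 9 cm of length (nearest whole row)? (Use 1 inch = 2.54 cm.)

Cast on 27 stitches; work 32 rows.

Finished = 16 − 2 = 14 cm.
14 cm × 1/2.54 = 5.51 inches.
11/2 = 5.5 sts per in; 5.51 × 5.5 = 30.31 sts.
Nearest multiple of 9 → 27.
9 cm = 3.54 inches; × 9 = 31.89 → 32 rows.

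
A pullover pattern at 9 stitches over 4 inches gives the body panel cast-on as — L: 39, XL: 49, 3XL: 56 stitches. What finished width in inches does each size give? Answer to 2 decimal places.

9/4 = 2.25 sts per in.
L: 39 / 2.25 = 17.333 → 17.33 in.
XL: 49 / 2.25 = 21.778 → 21.78 in.
3XL: 56 / 2.25 = 24.889 → 24.89 in.

L 17.33 inches; XL 21.78 inches; 3XL 24.89 inches.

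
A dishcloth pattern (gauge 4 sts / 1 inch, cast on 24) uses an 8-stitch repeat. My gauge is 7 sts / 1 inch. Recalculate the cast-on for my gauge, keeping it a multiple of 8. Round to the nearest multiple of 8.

Cast on 40 stitches.

24 × 7 / 4 = 42.00.
Nearest multiple of 8: 40.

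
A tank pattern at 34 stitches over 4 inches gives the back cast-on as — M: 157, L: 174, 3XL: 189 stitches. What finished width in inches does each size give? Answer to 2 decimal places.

M 18.47 inches; L 20.47 inches; 3XL 22.24 inches.

34/4 = 8.5 sts per in.
M: 157 / 8.5 = 18.471 → 18.47 in.
L: 174 / 8.5 = 20.471 → 20.47 in.
3XL: 189 / 8.5 = 22.235 → 22.24 in.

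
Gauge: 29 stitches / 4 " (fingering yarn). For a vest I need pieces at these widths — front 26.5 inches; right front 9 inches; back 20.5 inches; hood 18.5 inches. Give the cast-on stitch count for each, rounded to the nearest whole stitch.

Rate = 29/4 = 7.25 sts per in.
front: 26.5 × 7.25 = 192.12 → 192.
right front: 9 × 7.25 = 65.25 → 65.
back: 20.5 × 7.25 = 148.62 → 149.
hood: 18.5 × 7.25 = 134.12 → 134.

front 192; right front 65; back 149; hood 134.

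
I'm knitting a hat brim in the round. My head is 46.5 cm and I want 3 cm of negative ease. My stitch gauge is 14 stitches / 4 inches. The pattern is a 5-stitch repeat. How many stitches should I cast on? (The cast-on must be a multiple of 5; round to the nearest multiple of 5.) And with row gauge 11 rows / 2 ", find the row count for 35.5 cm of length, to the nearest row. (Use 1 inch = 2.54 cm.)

Cast on 60 stitches; work 77 rows.

Finished = 46.5 − 3 = 43.5 cm.
43.5 cm × 1/2.54 = 17.13 inches.
14/4 = 3.5 sts per in; 17.13 × 3.5 = 59.94 sts.
Nearest multiple of 5 → 60.
35.5 cm = 13.98 inches; × 5.5 = 76.87 → 77 rows.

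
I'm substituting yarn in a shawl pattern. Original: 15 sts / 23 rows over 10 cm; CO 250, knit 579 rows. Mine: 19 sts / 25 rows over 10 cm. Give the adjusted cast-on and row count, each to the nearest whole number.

Stitches: 250 × 19/15 = 316.67 → 317.
Rows: 579 × 25/23 = 629.35 → 629.

Cast on 317 stitches; work 629 rows.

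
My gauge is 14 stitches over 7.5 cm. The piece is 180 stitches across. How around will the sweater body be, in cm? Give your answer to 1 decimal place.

96.4 cm.

14 stitches / 7.5 cm = 1.867 stitches per cm.
180 / 1.867 = 96.43 cm.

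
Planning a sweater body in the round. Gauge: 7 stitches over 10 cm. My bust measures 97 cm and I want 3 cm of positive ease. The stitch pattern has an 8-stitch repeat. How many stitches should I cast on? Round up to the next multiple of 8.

Finished = 97 + 3 = 100 cm.
7 / 10 = 0.7 sts/cm.
100 × 0.7 = 70.00 sts.
Next multiple of 8: 72.

CO 72 sts.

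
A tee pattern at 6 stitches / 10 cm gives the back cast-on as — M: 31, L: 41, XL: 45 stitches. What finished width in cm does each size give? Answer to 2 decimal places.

M 51.67 cm; L 68.33 cm; XL 75.00 cm.

6/10 = 0.6 sts per cm.
M: 31 / 0.6 = 51.667 → 51.67 cm.
L: 41 / 0.6 = 68.333 → 68.33 cm.
XL: 45 / 0.6 = 75.000 → 75.00 cm.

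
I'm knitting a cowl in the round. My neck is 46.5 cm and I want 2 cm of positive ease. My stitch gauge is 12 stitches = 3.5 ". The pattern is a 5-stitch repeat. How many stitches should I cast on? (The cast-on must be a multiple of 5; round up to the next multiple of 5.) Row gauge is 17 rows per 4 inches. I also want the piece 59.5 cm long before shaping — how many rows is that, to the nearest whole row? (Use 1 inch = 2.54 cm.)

Cast on 70 stitches; work 100 rows.

Finished = 46.5 + 2 = 48.5 cm.
48.5 cm × 1/2.54 = 19.09 inches.
12/3.5 = 3.429 sts per in; 19.09 × 3.429 = 65.47 sts.
Next multiple of 5 → 70.
59.5 cm = 23.43 inches; × 4.25 = 99.56 → 100 rows.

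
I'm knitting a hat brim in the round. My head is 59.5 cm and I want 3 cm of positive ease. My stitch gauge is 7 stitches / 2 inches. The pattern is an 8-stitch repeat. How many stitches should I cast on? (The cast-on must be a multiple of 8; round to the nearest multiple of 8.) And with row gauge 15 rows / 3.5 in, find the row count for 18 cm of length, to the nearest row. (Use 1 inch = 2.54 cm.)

Finished = 59.5 + 3 = 62.5 cm.
62.5 cm × 1/2.54 = 24.61 inches.
7/2 = 3.5 sts per in; 24.61 × 3.5 = 86.12 sts.
Nearest multiple of 8 → 88.
18 cm = 7.09 inches; × 4.286 = 30.37 → 30 rows.

Cast on 88 stitches; work 30 rows.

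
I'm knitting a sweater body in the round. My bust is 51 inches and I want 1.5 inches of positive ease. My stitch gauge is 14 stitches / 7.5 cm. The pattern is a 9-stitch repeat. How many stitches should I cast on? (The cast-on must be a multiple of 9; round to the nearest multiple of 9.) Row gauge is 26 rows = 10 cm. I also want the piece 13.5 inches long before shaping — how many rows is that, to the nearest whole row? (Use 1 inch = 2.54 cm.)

Finished = 51 + 1.5 = 52.5 inches.
52.5 inches × 2.54 = 133.35 cm.
14/7.5 = 1.867 sts per cm; 133.35 × 1.867 = 248.92 sts.
Nearest multiple of 9 → 252.
13.5 inches = 34.29 cm; × 2.6 = 89.15 → 89 rows.

Cast on 252 stitches; work 89 rows.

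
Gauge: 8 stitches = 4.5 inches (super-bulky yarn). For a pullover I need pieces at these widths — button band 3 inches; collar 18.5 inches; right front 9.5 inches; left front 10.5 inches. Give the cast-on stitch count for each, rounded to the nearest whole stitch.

Rate = 8/4.5 = 1.778 sts per in.
button band: 3 × 1.778 = 5.33 → 5.
collar: 18.5 × 1.778 = 32.89 → 33.
right front: 9.5 × 1.778 = 16.89 → 17.
left front: 10.5 × 1.778 = 18.67 → 19.

button band 5; collar 33; right front 17; left front 19.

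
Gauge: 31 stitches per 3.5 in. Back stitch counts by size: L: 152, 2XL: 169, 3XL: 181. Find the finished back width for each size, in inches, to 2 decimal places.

L 17.16 inches; 2XL 19.08 inches; 3XL 20.44 inches.

31/3.5 = 8.857 sts per in.
L: 152 / 8.857 = 17.161 → 17.16 in.
2XL: 169 / 8.857 = 19.081 → 19.08 in.
3XL: 181 / 8.857 = 20.435 → 20.44 in.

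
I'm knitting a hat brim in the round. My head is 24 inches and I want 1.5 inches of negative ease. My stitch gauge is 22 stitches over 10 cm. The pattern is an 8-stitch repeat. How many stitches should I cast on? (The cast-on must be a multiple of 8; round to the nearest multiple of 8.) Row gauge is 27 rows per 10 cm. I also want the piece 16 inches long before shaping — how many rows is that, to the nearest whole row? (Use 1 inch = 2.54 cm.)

Finished = 24 − 1.5 = 22.5 inches.
22.5 inches × 2.54 = 57.15 cm.
22/10 = 2.2 sts per cm; 57.15 × 2.2 = 125.73 sts.
Nearest multiple of 8 → 128.
16 inches = 40.64 cm; × 2.7 = 109.73 → 110 rows.

Cast on 128 stitches; work 110 rows.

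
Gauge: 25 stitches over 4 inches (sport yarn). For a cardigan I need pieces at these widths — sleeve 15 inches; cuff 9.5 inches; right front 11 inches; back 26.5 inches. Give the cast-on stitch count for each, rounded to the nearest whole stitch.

sleeve 94; cuff 59; right front 69; back 166.

Rate = 25/4 = 6.25 sts per in.
sleeve: 15 × 6.25 = 93.75 → 94.
cuff: 9.5 × 6.25 = 59.38 → 59.
right front: 11 × 6.25 = 68.75 → 69.
back: 26.5 × 6.25 = 165.62 → 166.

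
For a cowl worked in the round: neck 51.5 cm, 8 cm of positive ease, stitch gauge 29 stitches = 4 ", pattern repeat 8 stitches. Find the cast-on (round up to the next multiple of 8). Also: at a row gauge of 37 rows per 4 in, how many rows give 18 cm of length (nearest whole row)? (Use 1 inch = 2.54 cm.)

Cast on 176 stitches; work 66 rows.

Finished = 51.5 + 8 = 59.5 cm.
59.5 cm × 1/2.54 = 23.43 inches.
29/4 = 7.25 sts per in; 23.43 × 7.25 = 169.83 sts.
Next multiple of 8 → 176.
18 cm = 7.09 inches; × 9.25 = 65.55 → 66 rows.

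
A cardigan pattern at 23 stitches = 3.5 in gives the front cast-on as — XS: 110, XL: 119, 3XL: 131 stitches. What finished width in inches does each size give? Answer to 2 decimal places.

XS 16.74 inches; XL 18.11 inches; 3XL 19.93 inches.

23/3.5 = 6.571 sts per in.
XS: 110 / 6.571 = 16.739 → 16.74 in.
XL: 119 / 6.571 = 18.109 → 18.11 in.
3XL: 131 / 6.571 = 19.935 → 19.93 in.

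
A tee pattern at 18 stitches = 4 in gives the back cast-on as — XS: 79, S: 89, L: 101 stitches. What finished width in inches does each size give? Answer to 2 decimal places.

XS 17.56 inches; S 19.78 inches; L 22.44 inches.

18/4 = 4.5 sts per in.
XS: 79 / 4.5 = 17.556 → 17.56 in.
S: 89 / 4.5 = 19.778 → 19.78 in.
L: 101 / 4.5 = 22.444 → 22.44 in.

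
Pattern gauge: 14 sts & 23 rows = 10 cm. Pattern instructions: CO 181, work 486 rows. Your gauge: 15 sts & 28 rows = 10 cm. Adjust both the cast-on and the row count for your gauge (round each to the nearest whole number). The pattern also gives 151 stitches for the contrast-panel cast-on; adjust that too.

Cast on 194 stitches; work 592 rows; contrast-panel cast-on 162 stitches.

Stitches: 181 × 15/14 = 193.93 → 194.
Rows: 486 × 28/23 = 591.65 → 592.
contrast-panel cast-on: 151 × 15/14 = 161.79 → 162.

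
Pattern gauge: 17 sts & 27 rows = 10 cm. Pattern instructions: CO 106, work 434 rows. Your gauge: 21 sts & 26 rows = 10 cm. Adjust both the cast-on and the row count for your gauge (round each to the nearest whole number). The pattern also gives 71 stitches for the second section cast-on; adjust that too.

Cast on 131 stitches; work 418 rows; second section cast-on 88 stitches.

Stitches: 106 × 21/17 = 130.94 → 131.
Rows: 434 × 26/27 = 417.93 → 418.
second section cast-on: 71 × 21/17 = 87.71 → 88.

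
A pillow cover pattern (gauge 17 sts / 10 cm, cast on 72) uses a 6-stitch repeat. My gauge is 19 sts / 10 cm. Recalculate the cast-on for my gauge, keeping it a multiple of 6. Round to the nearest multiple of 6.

Cast on 78 stitches.

72 × 19 / 17 = 80.47.
Nearest multiple of 6: 78.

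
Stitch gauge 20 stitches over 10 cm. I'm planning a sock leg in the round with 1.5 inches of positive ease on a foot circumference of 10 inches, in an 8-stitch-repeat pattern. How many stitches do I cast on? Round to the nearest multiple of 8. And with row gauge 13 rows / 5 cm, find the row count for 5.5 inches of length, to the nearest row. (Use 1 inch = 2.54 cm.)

Cast on 56 stitches; work 36 rows.

Finished = 10 + 1.5 = 11.5 inches.
11.5 inches × 2.54 = 29.21 cm.
20/10 = 2 sts per cm; 29.21 × 2 = 58.42 sts.
Nearest multiple of 8 → 56.
5.5 inches = 13.97 cm; × 2.6 = 36.32 → 36 rows.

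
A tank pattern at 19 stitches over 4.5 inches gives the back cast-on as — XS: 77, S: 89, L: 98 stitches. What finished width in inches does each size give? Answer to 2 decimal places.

19/4.5 = 4.222 sts per in.
XS: 77 / 4.222 = 18.237 → 18.24 in.
S: 89 / 4.222 = 21.079 → 21.08 in.
L: 98 / 4.222 = 23.211 → 23.21 in.

XS 18.24 inches; S 21.08 inches; L 23.21 inches.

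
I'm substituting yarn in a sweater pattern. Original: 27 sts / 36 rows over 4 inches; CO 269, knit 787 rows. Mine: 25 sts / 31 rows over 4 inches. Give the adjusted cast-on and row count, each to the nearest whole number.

Cast on 249 stitches; work 678 rows.

Stitches: 269 × 25/27 = 249.07 → 249.
Rows: 787 × 31/36 = 677.69 → 678.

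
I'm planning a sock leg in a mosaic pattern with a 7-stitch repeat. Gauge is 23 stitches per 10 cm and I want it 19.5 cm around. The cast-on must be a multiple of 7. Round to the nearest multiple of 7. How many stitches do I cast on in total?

Cast on 42 stitches.

23 / 10 = 2.3 sts per cm.
19.5 × 2.3 = 44.85 sts.
Nearest multiple of 7: 42.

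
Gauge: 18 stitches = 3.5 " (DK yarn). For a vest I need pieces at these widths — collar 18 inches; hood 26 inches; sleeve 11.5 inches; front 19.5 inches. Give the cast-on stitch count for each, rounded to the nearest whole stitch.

collar 93; hood 134; sleeve 59; front 100.

Rate = 18/3.5 = 5.143 sts per in.
collar: 18 × 5.143 = 92.57 → 93.
hood: 26 × 5.143 = 133.71 → 134.
sleeve: 11.5 × 5.143 = 59.14 → 59.
front: 19.5 × 5.143 = 100.29 → 100.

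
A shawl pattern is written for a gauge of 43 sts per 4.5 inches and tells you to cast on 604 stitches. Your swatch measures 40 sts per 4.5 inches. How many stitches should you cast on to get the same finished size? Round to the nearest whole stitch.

Cast on 562 stitches.

Scale factor = 40 / 43 = 0.930.
604 × 40 / 43 = 561.86 sts.
→ 562 sts.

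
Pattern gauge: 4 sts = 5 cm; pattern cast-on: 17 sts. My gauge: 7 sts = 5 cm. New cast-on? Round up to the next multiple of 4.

CO 32 sts.

Scale factor = 7 / 4 = 1.750.
17 × 7 / 4 = 29.75 sts.
→ 32 sts.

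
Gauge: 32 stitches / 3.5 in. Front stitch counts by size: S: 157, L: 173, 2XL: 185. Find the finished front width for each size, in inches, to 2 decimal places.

S 17.17 inches; L 18.92 inches; 2XL 20.23 inches.

32/3.5 = 9.143 sts per in.
S: 157 / 9.143 = 17.172 → 17.17 in.
L: 173 / 9.143 = 18.922 → 18.92 in.
2XL: 185 / 9.143 = 20.234 → 20.23 in.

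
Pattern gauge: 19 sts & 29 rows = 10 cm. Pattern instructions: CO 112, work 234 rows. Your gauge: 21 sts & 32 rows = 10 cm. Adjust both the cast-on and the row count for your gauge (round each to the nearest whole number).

Cast on 124 stitches; work 258 rows.

Stitches: 112 × 21/19 = 123.79 → 124.
Rows: 234 × 32/29 = 258.21 → 258.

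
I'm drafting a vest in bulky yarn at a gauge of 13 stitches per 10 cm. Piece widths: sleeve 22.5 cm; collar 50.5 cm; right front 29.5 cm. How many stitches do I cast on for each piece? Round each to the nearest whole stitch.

sleeve 29; collar 66; right front 38.

Rate = 13/10 = 1.3 sts per cm.
sleeve: 22.5 × 1.3 = 29.25 → 29.
collar: 50.5 × 1.3 = 65.65 → 66.
right front: 29.5 × 1.3 = 38.35 → 38.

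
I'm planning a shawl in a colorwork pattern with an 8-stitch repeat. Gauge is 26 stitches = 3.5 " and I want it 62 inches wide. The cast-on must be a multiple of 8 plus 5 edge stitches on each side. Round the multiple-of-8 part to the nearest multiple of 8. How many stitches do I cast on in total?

26 / 3.5 = 7.429 sts per inch.
62 × 7.429 = 460.57 sts.
Less 10 edge sts → 450.57 for the repeat.
Nearest multiple of 8: 448.
Add back 10 edge sts → 458.

CO 458 sts.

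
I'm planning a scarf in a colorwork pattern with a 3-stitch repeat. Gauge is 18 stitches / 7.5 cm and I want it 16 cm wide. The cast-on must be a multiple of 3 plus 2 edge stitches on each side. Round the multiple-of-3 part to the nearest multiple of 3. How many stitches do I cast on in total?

18 / 7.5 = 2.4 sts per cm.
16 × 2.4 = 38.40 sts.
Less 4 edge sts → 34.40 for the repeat.
Nearest multiple of 3: 33.
Add back 4 edge sts → 37.

CO 37 sts.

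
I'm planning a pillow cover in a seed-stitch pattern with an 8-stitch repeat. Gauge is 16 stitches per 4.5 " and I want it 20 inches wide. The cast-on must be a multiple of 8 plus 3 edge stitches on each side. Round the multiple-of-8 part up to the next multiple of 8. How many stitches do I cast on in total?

CO 78 sts.

16 / 4.5 = 3.556 sts per inch.
20 × 3.556 = 71.11 sts.
Less 6 edge sts → 65.11 for the repeat.
Next multiple of 8: 72.
Add back 6 edge sts → 78.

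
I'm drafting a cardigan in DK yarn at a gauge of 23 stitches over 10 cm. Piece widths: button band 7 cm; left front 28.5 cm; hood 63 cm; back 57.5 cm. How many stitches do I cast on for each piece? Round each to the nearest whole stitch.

button band 16; left front 66; hood 145; back 132.

Rate = 23/10 = 2.3 sts per cm.
button band: 7 × 2.3 = 16.10 → 16.
left front: 28.5 × 2.3 = 65.55 → 66.
hood: 63 × 2.3 = 144.90 → 145.
back: 57.5 × 2.3 = 132.25 → 132.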